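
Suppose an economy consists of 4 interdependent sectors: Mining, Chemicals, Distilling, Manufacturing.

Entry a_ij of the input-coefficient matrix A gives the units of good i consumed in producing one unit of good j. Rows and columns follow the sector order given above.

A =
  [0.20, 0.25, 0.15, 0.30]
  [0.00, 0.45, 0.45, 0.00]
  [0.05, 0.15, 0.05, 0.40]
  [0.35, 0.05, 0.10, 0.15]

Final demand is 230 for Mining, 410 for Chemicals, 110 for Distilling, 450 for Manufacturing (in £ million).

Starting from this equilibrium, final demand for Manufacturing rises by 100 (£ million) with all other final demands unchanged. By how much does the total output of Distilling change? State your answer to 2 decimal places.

I − A =
  [   0.80    -0.25    -0.15    -0.30]
  [   0.00     0.55    -0.45     0.00]
  [  -0.05    -0.15     0.95    -0.40]
  [  -0.35    -0.05    -0.10     0.85]
Compute the cofactors C_ij = (−1)^(i+j)·(3×3 minor ij) of I−A; the adjugate is their transpose:
adj(I−A) = Cᵀ =
  [ 0.355750   0.232750   0.189000   0.214500]
  [ 0.082125   0.485375   0.258750   0.150750]
  [ 0.100375   0.148625   0.316250   0.184250]
  [ 0.163125   0.141875   0.130250   0.354250]
det(I−A) = Σ_j (I−A)_1j·C_1j = (0.80)(0.355750) + (-0.25)(0.082125) + (-0.15)(0.100375) + (-0.30)(0.163125) = 0.200075
(I − A)⁻¹ = adj(I−A) / det(I−A) ≈
  [   1.7781     1.1633     0.9446     1.0721]
  [   0.4105     2.4260     1.2933     0.7535]
  [   0.5017     0.7428     1.5807     0.9209]
  [   0.8153     0.7091     0.6510     1.7706]
Δx = (I − A)⁻¹ Δd with Δd having +100 in the Manufacturing component and 0 elsewhere.
So Δx_3 = L_34 · (+100), where L_34 = adj(I−A)_34 / det(I−A) = 0.184250 / 0.200075.
Δx_3 = 0.184250 × (+100) / 0.200075 = 18.425 / 0.200075 ≈ 92.09.

Δx_3 = 92.09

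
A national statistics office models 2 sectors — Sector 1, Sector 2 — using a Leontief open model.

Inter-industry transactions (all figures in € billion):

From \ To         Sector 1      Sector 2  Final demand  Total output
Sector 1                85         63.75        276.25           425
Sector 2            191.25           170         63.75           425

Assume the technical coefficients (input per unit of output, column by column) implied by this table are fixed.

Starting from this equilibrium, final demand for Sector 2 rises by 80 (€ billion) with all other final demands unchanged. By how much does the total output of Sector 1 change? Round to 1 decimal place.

Technical coefficients a_ij = z_ij / X_j:
  a_11 = 85/425 = 0.20, a_21 = 191.25/425 = 0.45
  a_12 = 63.75/425 = 0.15, a_22 = 170/425 = 0.40
I − A =
  [   0.80    -0.15]
  [  -0.45     0.60]
det(I−A) = (0.80)(0.60) − (-0.15)(-0.45) = 0.4125
adj(I−A) = [[0.60, 0.15], [0.45, 0.80]]
(I − A)⁻¹ = adj(I−A) / det(I−A) ≈
  [   1.4545     0.3636]
  [   1.0909     1.9394]
Δx = (I − A)⁻¹ Δd with Δd having +80 in the Sector 2 component and 0 elsewhere.
So Δx_1 = L_12 · (+80), where L_12 = adj(I−A)_12 / det(I−A) = 0.15 / 0.4125.
Δx_1 = 0.15 × (+80) / 0.4125 = 12.00 / 0.4125 ≈ 29.1.

Δx_1 = 29.1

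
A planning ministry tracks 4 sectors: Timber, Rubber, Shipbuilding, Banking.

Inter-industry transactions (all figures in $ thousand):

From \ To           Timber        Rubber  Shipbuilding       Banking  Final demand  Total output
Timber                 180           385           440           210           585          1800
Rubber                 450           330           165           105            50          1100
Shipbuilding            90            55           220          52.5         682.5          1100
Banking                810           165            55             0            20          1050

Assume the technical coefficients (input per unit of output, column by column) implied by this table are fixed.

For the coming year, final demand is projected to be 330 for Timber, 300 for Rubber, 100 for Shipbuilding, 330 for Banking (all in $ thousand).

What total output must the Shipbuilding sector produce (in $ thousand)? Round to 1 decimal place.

x_S = 326.6

Technical coefficients a_ij = z_ij / X_j:
  a_TT = 180/1800 = 0.10, a_RT = 450/1800 = 0.25, a_ST = 90/1800 = 0.05, a_BT = 810/1800 = 0.45
  a_TR = 385/1100 = 0.35, a_RR = 330/1100 = 0.30, a_SR = 55/1100 = 0.05, a_BR = 165/1100 = 0.15
  a_TS = 440/1100 = 0.40, a_RS = 165/1100 = 0.15, a_SS = 220/1100 = 0.20, a_BS = 55/1100 = 0.05
  a_TB = 210/1050 = 0.20, a_RB = 105/1050 = 0.10, a_SB = 52.5/1050 = 0.05, a_BB = 0/1050 = 0.00
I − A =
  [   0.90    -0.35    -0.40    -0.20]
  [  -0.25     0.70    -0.15    -0.10]
  [  -0.05    -0.05     0.80    -0.05]
  [  -0.45    -0.15    -0.05     1.00]
Compute the cofactors C_ij = (−1)^(i+j)·(3×3 minor ij) of I−A; the adjugate is their transpose:
adj(I−A) = Cᵀ =
  [ 0.537375   0.326625   0.339750   0.157125]
  [ 0.246500   0.616250   0.246500   0.123250]
  [ 0.066625   0.074125   0.442750   0.042875]
  [ 0.282125   0.243125   0.212000   0.405625]
det(I−A) = Σ_j (I−A)_1j·C_1j = (0.90)(0.537375) + (-0.35)(0.246500) + (-0.40)(0.066625) + (-0.20)(0.282125) = 0.3142875
(I − A)⁻¹ = adj(I−A) / det(I−A) ≈
  [   1.7098     1.0393     1.0810     0.4999]
  [   0.7843     1.9608     0.7843     0.3922]
  [   0.2120     0.2359     1.4087     0.1364]
  [   0.8977     0.7736     0.6745     1.2906]
x = (I − A)⁻¹ d = adj(I−A)·d / det(I−A), with det(I−A) = 0.3142875:
  x_T = (0.537375·330 + 0.326625·300 + 0.339750·100 + 0.157125·330) / 0.3142875 = 361.1475 / 0.3142875 ≈ 1149.1
  x_R = (0.246500·330 + 0.616250·300 + 0.246500·100 + 0.123250·330) / 0.3142875 = 331.5425 / 0.3142875 ≈ 1054.9
  x_S = (0.066625·330 + 0.074125·300 + 0.442750·100 + 0.042875·330) / 0.3142875 = 102.6475 / 0.3142875 ≈ 326.6
  x_B = (0.282125·330 + 0.243125·300 + 0.212000·100 + 0.405625·330) / 0.3142875 = 321.095 / 0.3142875 ≈ 1021.7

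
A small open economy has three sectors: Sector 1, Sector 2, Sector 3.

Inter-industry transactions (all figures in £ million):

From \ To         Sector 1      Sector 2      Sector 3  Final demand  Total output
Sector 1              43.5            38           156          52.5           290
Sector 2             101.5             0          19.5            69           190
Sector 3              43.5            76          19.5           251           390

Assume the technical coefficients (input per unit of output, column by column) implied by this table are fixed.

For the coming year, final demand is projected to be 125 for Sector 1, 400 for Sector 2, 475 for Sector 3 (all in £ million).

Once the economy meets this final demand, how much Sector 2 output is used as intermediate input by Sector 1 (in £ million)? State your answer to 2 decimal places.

Technical coefficients a_ij = z_ij / X_j:
  a_11 = 43.5/290 = 0.15, a_21 = 101.5/290 = 0.35, a_31 = 43.5/290 = 0.15
  a_12 = 38/190 = 0.20, a_22 = 0/190 = 0.00, a_32 = 76/190 = 0.40
  a_13 = 156/390 = 0.40, a_23 = 19.5/390 = 0.05, a_33 = 19.5/390 = 0.05
I − A =
  [   0.85    -0.20    -0.40]
  [  -0.35     1.00    -0.05]
  [  -0.15    -0.40     0.95]
Cofactors of I−A, C_ij = (−1)^(i+j)·(minor ij) (rows/columns in the sector order above):
  C_11 = (1.00)(0.95) − (-0.05)(-0.40) = 0.9300
  C_12 = −[(-0.35)(0.95) − (-0.05)(-0.15)] = 0.3400
  C_13 = (-0.35)(-0.40) − (1.00)(-0.15) = 0.2900
  C_21 = −[(-0.20)(0.95) − (-0.40)(-0.40)] = 0.3500
  C_22 = (0.85)(0.95) − (-0.40)(-0.15) = 0.7475
  C_23 = −[(0.85)(-0.40) − (-0.20)(-0.15)] = 0.3700
  C_31 = (-0.20)(-0.05) − (-0.40)(1.00) = 0.4100
  C_32 = −[(0.85)(-0.05) − (-0.40)(-0.35)] = 0.1825
  C_33 = (0.85)(1.00) − (-0.20)(-0.35) = 0.7800
det(I−A) = Σ_j (I−A)_1j·C_1j = (0.85)(0.9300) + (-0.20)(0.3400) + (-0.40)(0.2900) = 0.6065
adj(I−A) = Cᵀ =
  [ 0.9300   0.3500   0.4100]
  [ 0.3400   0.7475   0.1825]
  [ 0.2900   0.3700   0.7800]
(I − A)⁻¹ = adj(I−A) / det(I−A) ≈
  [   1.5334     0.5771     0.6760]
  [   0.5606     1.2325     0.3009]
  [   0.4782     0.6101     1.2861]
First solve x = (I − A)⁻¹ d = adj(I−A)·d / det(I−A); in particular x_1 = (0.9300·125 + 0.3500·400 + 0.4100·475) / 0.6065 = 451.00 / 0.6065 ≈ 743.6109.
Intermediate flow from 2 to 1: z_21 = a_21 · x_1 = 0.35 × 451.00 / 0.6065 = 157.85 / 0.6065 ≈ 260.26.

z_21 = 260.26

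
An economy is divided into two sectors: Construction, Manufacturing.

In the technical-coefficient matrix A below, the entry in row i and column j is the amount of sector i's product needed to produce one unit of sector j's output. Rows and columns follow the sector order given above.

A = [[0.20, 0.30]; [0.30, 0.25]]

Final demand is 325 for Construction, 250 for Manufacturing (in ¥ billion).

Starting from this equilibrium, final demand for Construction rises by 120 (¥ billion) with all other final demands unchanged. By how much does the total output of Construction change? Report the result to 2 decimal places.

Δx_1 = 176.47

I − A =
  [   0.80    -0.30]
  [  -0.30     0.75]
det(I−A) = (0.80)(0.75) − (-0.30)(-0.30) = 0.5100
adj(I−A) = [[0.75, 0.30], [0.30, 0.80]]
(I − A)⁻¹ = adj(I−A) / det(I−A) ≈
  [   1.4706     0.5882]
  [   0.5882     1.5686]
Δx = (I − A)⁻¹ Δd with Δd having +120 in the Construction component and 0 elsewhere.
So Δx_1 = L_11 · (+120), where L_11 = adj(I−A)_11 / det(I−A) = 0.75 / 0.5100.
Δx_1 = 0.75 × (+120) / 0.5100 = 90.00 / 0.5100 ≈ 176.47.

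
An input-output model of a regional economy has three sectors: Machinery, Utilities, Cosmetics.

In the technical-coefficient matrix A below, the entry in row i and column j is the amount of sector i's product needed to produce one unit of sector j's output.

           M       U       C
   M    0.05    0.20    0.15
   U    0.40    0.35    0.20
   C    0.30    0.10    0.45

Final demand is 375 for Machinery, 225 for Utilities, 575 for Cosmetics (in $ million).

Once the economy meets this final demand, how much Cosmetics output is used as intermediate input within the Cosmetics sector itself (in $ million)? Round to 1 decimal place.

I − A =
  [   0.95    -0.20    -0.15]
  [  -0.40     0.65    -0.20]
  [  -0.30    -0.10     0.55]
Cofactors of I−A, C_ij = (−1)^(i+j)·(minor ij) (rows/columns in the sector order above):
  C_11 = (0.65)(0.55) − (-0.20)(-0.10) = 0.3375
  C_12 = −[(-0.40)(0.55) − (-0.20)(-0.30)] = 0.2800
  C_13 = (-0.40)(-0.10) − (0.65)(-0.30) = 0.2350
  C_21 = −[(-0.20)(0.55) − (-0.15)(-0.10)] = 0.1250
  C_22 = (0.95)(0.55) − (-0.15)(-0.30) = 0.4775
  C_23 = −[(0.95)(-0.10) − (-0.20)(-0.30)] = 0.1550
  C_31 = (-0.20)(-0.20) − (-0.15)(0.65) = 0.1375
  C_32 = −[(0.95)(-0.20) − (-0.15)(-0.40)] = 0.2500
  C_33 = (0.95)(0.65) − (-0.20)(-0.40) = 0.5375
det(I−A) = Σ_j (I−A)_1j·C_1j = (0.95)(0.3375) + (-0.20)(0.2800) + (-0.15)(0.2350) = 0.229375
adj(I−A) = Cᵀ =
  [ 0.3375   0.1250   0.1375]
  [ 0.2800   0.4775   0.2500]
  [ 0.2350   0.1550   0.5375]
(I − A)⁻¹ = adj(I−A) / det(I−A) ≈
  [   1.4714     0.5450     0.5995]
  [   1.2207     2.0817     1.0899]
  [   1.0245     0.6757     2.3433]
First solve x = (I − A)⁻¹ d = adj(I−A)·d / det(I−A); in particular x_C = (0.2350·375 + 0.1550·225 + 0.5375·575) / 0.229375 = 432.0625 / 0.229375 ≈ 1883.651.
Intermediate flow from C to C: z_CC = a_CC · x_C = 0.45 × 432.0625 / 0.229375 = 194.428125 / 0.229375 ≈ 847.6.

z_CC = 847.6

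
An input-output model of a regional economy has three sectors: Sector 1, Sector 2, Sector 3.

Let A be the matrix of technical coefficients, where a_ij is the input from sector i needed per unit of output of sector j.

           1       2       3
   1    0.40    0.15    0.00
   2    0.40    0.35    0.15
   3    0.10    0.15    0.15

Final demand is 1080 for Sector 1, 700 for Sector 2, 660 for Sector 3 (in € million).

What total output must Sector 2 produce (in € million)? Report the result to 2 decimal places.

I − A =
  [   0.60    -0.15     0.00]
  [  -0.40     0.65    -0.15]
  [  -0.10    -0.15     0.85]
Cofactors of I−A, C_ij = (−1)^(i+j)·(minor ij) (rows/columns in the sector order above):
  C_11 = (0.65)(0.85) − (-0.15)(-0.15) = 0.5300
  C_12 = −[(-0.40)(0.85) − (-0.15)(-0.10)] = 0.3550
  C_13 = (-0.40)(-0.15) − (0.65)(-0.10) = 0.1250
  C_21 = −[(-0.15)(0.85) − (0.00)(-0.15)] = 0.1275
  C_22 = (0.60)(0.85) − (0.00)(-0.10) = 0.5100
  C_23 = −[(0.60)(-0.15) − (-0.15)(-0.10)] = 0.1050
  C_31 = (-0.15)(-0.15) − (0.00)(0.65) = 0.0225
  C_32 = −[(0.60)(-0.15) − (0.00)(-0.40)] = 0.0900
  C_33 = (0.60)(0.65) − (-0.15)(-0.40) = 0.3300
det(I−A) = Σ_j (I−A)_1j·C_1j = (0.60)(0.5300) + (-0.15)(0.3550) + (0.00)(0.1250) = 0.26475
adj(I−A) = Cᵀ =
  [ 0.5300   0.1275   0.0225]
  [ 0.3550   0.5100   0.0900]
  [ 0.1250   0.1050   0.3300]
(I − A)⁻¹ = adj(I−A) / det(I−A) ≈
  [   2.0019     0.4816     0.0850]
  [   1.3409     1.9263     0.3399]
  [   0.4721     0.3966     1.2465]
x = (I − A)⁻¹ d = adj(I−A)·d / det(I−A), with det(I−A) = 0.26475:
  x_1 = (0.5300·1080 + 0.1275·700 + 0.0225·660) / 0.26475 = 676.50 / 0.26475 ≈ 2555.24
  x_2 = (0.3550·1080 + 0.5100·700 + 0.0900·660) / 0.26475 = 799.80 / 0.26475 ≈ 3020.96
  x_3 = (0.1250·1080 + 0.1050·700 + 0.3300·660) / 0.26475 = 426.30 / 0.26475 ≈ 1610.20

x_2 = 3020.96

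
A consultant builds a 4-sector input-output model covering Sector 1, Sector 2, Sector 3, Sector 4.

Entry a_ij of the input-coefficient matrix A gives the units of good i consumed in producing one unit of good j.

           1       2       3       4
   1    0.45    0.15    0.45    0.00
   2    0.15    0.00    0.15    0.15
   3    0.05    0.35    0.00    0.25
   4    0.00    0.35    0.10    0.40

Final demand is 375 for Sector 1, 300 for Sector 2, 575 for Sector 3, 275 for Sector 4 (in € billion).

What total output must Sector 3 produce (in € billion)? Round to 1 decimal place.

I − A =
  [   0.55    -0.15    -0.45     0.00]
  [  -0.15     1.00    -0.15    -0.15]
  [  -0.05    -0.35     1.00    -0.25]
  [   0.00    -0.35    -0.10     0.60]
Compute the cofactors C_ij = (−1)^(i+j)·(3×3 minor ij) of I−A; the adjugate is their transpose:
adj(I−A) = Cᵀ =
  [ 0.472625   0.220125   0.262125   0.164250]
  [ 0.091500   0.302750   0.098250   0.116625]
  [ 0.072000   0.168125   0.287625   0.161875]
  [ 0.065375   0.204625   0.105250   0.451375]
det(I−A) = Σ_j (I−A)_1j·C_1j = (0.55)(0.472625) + (-0.15)(0.091500) + (-0.45)(0.072000) + (0.00)(0.065375) = 0.21381875
(I − A)⁻¹ = adj(I−A) / det(I−A) ≈
  [   2.2104     1.0295     1.2259     0.7682]
  [   0.4279     1.4159     0.4595     0.5454]
  [   0.3367     0.7863     1.3452     0.7571]
  [   0.3057     0.9570     0.4922     2.1110]
x = (I − A)⁻¹ d = adj(I−A)·d / det(I−A), with det(I−A) = 0.21381875:
  x_1 = (0.472625·375 + 0.220125·300 + 0.262125·575 + 0.164250·275) / 0.21381875 = 439.1625 / 0.21381875 ≈ 2053.9
  x_2 = (0.091500·375 + 0.302750·300 + 0.098250·575 + 0.116625·275) / 0.21381875 = 213.703125 / 0.21381875 ≈ 999.5
  x_3 = (0.072000·375 + 0.168125·300 + 0.287625·575 + 0.161875·275) / 0.21381875 = 287.3375 / 0.21381875 ≈ 1343.8
  x_4 = (0.065375·375 + 0.204625·300 + 0.105250·575 + 0.451375·275) / 0.21381875 = 270.55 / 0.21381875 ≈ 1265.3

x_3 = 1343.8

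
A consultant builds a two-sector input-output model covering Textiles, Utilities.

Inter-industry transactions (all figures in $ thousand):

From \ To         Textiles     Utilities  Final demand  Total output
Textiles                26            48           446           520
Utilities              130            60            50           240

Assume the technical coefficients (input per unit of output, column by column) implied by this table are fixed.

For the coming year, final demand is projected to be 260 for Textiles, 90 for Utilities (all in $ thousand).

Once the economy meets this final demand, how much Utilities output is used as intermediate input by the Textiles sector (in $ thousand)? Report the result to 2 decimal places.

z_21 = 80.38

Technical coefficients a_ij = z_ij / X_j:
  a_11 = 26/520 = 0.05, a_21 = 130/520 = 0.25
  a_12 = 48/240 = 0.20, a_22 = 60/240 = 0.25
I − A =
  [   0.95    -0.20]
  [  -0.25     0.75]
det(I−A) = (0.95)(0.75) − (-0.20)(-0.25) = 0.6625
adj(I−A) = [[0.75, 0.20], [0.25, 0.95]]
(I − A)⁻¹ = adj(I−A) / det(I−A) ≈
  [   1.1321     0.3019]
  [   0.3774     1.4340]
First solve x = (I − A)⁻¹ d = adj(I−A)·d / det(I−A); in particular x_1 = (0.75·260 + 0.20·90) / 0.6625 = 213.00 / 0.6625 ≈ 321.5094.
Intermediate flow from 2 to 1: z_21 = a_21 · x_1 = 0.25 × 213.00 / 0.6625 = 53.25 / 0.6625 ≈ 80.38.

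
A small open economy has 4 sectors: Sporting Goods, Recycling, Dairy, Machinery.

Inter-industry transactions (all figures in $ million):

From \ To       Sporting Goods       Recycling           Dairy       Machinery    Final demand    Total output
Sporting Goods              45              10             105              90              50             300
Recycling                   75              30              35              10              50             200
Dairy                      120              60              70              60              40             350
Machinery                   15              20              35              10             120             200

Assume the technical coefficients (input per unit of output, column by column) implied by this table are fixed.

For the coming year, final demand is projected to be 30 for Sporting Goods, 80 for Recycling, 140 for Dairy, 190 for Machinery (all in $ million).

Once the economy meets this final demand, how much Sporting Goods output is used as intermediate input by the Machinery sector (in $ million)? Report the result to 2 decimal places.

Technical coefficients a_ij = z_ij / X_j:
  a_11 = 45/300 = 0.15, a_21 = 75/300 = 0.25, a_31 = 120/300 = 0.40, a_41 = 15/300 = 0.05
  a_12 = 10/200 = 0.05, a_22 = 30/200 = 0.15, a_32 = 60/200 = 0.30, a_42 = 20/200 = 0.10
  a_13 = 105/350 = 0.30, a_23 = 35/350 = 0.10, a_33 = 70/350 = 0.20, a_43 = 35/350 = 0.10
  a_14 = 90/200 = 0.45, a_24 = 10/200 = 0.05, a_34 = 60/200 = 0.30, a_44 = 10/200 = 0.05
I − A =
  [   0.85    -0.05    -0.30    -0.45]
  [  -0.25     0.85    -0.10    -0.05]
  [  -0.40    -0.30     0.80    -0.30]
  [  -0.05    -0.10    -0.10     0.95]
Compute the cofactors C_ij = (−1)^(i+j)·(3×3 minor ij) of I−A; the adjugate is their transpose:
adj(I−A) = Cᵀ =
  [ 0.58350   0.18050   0.28850   0.37700]
  [ 0.22600   0.46600   0.16600   0.18400]
  [ 0.41325   0.29875   0.63975   0.41350]
  [ 0.09800   0.09000   0.10000   0.41600]
det(I−A) = Σ_j (I−A)_1j·C_1j = (0.85)(0.58350) + (-0.05)(0.22600) + (-0.30)(0.41325) + (-0.45)(0.09800) = 0.3166
(I − A)⁻¹ = adj(I−A) / det(I−A) ≈
  [   1.8430     0.5701     0.9112     1.1908]
  [   0.7138     1.4719     0.5243     0.5812]
  [   1.3053     0.9436     2.0207     1.3061]
  [   0.3095     0.2843     0.3159     1.3140]
First solve x = (I − A)⁻¹ d = adj(I−A)·d / det(I−A); in particular x_4 = (0.09800·30 + 0.09000·80 + 0.10000·140 + 0.41600·190) / 0.3166 = 103.18 / 0.3166 ≈ 325.9002.
Intermediate flow from 1 to 4: z_14 = a_14 · x_4 = 0.45 × 103.18 / 0.3166 = 46.431 / 0.3166 ≈ 146.66.

z_14 = 146.66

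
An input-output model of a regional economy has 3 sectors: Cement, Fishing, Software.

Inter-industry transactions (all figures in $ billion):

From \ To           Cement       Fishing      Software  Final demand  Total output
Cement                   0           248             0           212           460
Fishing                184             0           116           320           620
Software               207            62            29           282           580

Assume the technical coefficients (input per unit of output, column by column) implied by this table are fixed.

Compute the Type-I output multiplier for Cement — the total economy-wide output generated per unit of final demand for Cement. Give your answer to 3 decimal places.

Technical coefficients a_ij = z_ij / X_j:
  a_CC = 0/460 = 0.00, a_FC = 184/460 = 0.40, a_SC = 207/460 = 0.45
  a_CF = 248/620 = 0.40, a_FF = 0/620 = 0.00, a_SF = 62/620 = 0.10
  a_CS = 0/580 = 0.00, a_FS = 116/580 = 0.20, a_SS = 29/580 = 0.05
I − A =
  [   1.00    -0.40     0.00]
  [  -0.40     1.00    -0.20]
  [  -0.45    -0.10     0.95]
Cofactors of I−A, C_ij = (−1)^(i+j)·(minor ij) (rows/columns in the sector order above):
  C_11 = (1.00)(0.95) − (-0.20)(-0.10) = 0.9300
  C_12 = −[(-0.40)(0.95) − (-0.20)(-0.45)] = 0.4700
  C_13 = (-0.40)(-0.10) − (1.00)(-0.45) = 0.4900
  C_21 = −[(-0.40)(0.95) − (0.00)(-0.10)] = 0.3800
  C_22 = (1.00)(0.95) − (0.00)(-0.45) = 0.9500
  C_23 = −[(1.00)(-0.10) − (-0.40)(-0.45)] = 0.2800
  C_31 = (-0.40)(-0.20) − (0.00)(1.00) = 0.0800
  C_32 = −[(1.00)(-0.20) − (0.00)(-0.40)] = 0.2000
  C_33 = (1.00)(1.00) − (-0.40)(-0.40) = 0.8400
det(I−A) = Σ_j (I−A)_1j·C_1j = (1.00)(0.9300) + (-0.40)(0.4700) + (0.00)(0.4900) = 0.7420
adj(I−A) = Cᵀ =
  [ 0.9300   0.3800   0.0800]
  [ 0.4700   0.9500   0.2000]
  [ 0.4900   0.2800   0.8400]
(I − A)⁻¹ = adj(I−A) / det(I−A) ≈
  [   1.2534     0.5121     0.1078]
  [   0.6334     1.2803     0.2695]
  [   0.6604     0.3774     1.1321]
The output multiplier for sector j is the column-j sum of the Leontief inverse (I − A)⁻¹ = adj(I−A) / det(I−A).
Column C of adj(I−A): (0.9300, 0.4700, 0.4900); det(I−A) = 0.7420.
m_C = (0.9300 + 0.4700 + 0.4900) / 0.7420 = 1.89 / 0.7420 ≈ 2.547.

m_C = 2.547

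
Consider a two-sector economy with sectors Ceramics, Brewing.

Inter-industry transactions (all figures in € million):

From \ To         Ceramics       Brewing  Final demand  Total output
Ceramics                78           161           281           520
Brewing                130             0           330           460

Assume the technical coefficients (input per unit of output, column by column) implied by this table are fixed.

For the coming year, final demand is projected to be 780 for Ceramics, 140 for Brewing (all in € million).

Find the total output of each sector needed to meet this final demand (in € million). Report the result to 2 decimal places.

Technical coefficients a_ij = z_ij / X_j:
  a_CC = 78/520 = 0.15, a_BC = 130/520 = 0.25
  a_CB = 161/460 = 0.35, a_BB = 0/460 = 0.00
I − A =
  [   0.85    -0.35]
  [  -0.25     1.00]
det(I−A) = (0.85)(1.00) − (-0.35)(-0.25) = 0.7625
adj(I−A) = [[1.00, 0.35], [0.25, 0.85]]
(I − A)⁻¹ = adj(I−A) / det(I−A) ≈
  [   1.3115     0.4590]
  [   0.3279     1.1148]
x = (I − A)⁻¹ d = adj(I−A)·d / det(I−A), with det(I−A) = 0.7625:
  x_C = (1.00·780 + 0.35·140) / 0.7625 = 829.00 / 0.7625 ≈ 1087.21
  x_B = (0.25·780 + 0.85·140) / 0.7625 = 314.00 / 0.7625 ≈ 411.80

x_C = 1087.21, x_B = 411.80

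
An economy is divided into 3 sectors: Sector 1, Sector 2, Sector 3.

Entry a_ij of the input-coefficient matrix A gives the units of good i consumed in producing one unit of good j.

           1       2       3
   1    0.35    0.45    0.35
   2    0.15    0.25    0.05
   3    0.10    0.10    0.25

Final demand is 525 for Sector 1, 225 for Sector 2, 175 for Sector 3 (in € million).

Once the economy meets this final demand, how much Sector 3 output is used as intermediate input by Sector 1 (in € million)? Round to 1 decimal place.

z_31 = 153.4

I − A =
  [   0.65    -0.45    -0.35]
  [  -0.15     0.75    -0.05]
  [  -0.10    -0.10     0.75]
Cofactors of I−A, C_ij = (−1)^(i+j)·(minor ij) (rows/columns in the sector order above):
  C_11 = (0.75)(0.75) − (-0.05)(-0.10) = 0.5575
  C_12 = −[(-0.15)(0.75) − (-0.05)(-0.10)] = 0.1175
  C_13 = (-0.15)(-0.10) − (0.75)(-0.10) = 0.0900
  C_21 = −[(-0.45)(0.75) − (-0.35)(-0.10)] = 0.3725
  C_22 = (0.65)(0.75) − (-0.35)(-0.10) = 0.4525
  C_23 = −[(0.65)(-0.10) − (-0.45)(-0.10)] = 0.1100
  C_31 = (-0.45)(-0.05) − (-0.35)(0.75) = 0.2850
  C_32 = −[(0.65)(-0.05) − (-0.35)(-0.15)] = 0.0850
  C_33 = (0.65)(0.75) − (-0.45)(-0.15) = 0.4200
det(I−A) = Σ_j (I−A)_1j·C_1j = (0.65)(0.5575) + (-0.45)(0.1175) + (-0.35)(0.0900) = 0.2780
adj(I−A) = Cᵀ =
  [ 0.5575   0.3725   0.2850]
  [ 0.1175   0.4525   0.0850]
  [ 0.0900   0.1100   0.4200]
(I − A)⁻¹ = adj(I−A) / det(I−A) ≈
  [   2.0054     1.3399     1.0252]
  [   0.4227     1.6277     0.3058]
  [   0.3237     0.3957     1.5108]
First solve x = (I − A)⁻¹ d = adj(I−A)·d / det(I−A); in particular x_1 = (0.5575·525 + 0.3725·225 + 0.2850·175) / 0.2780 = 426.375 / 0.2780 ≈ 1533.723.
Intermediate flow from 3 to 1: z_31 = a_31 · x_1 = 0.10 × 426.375 / 0.2780 = 42.6375 / 0.2780 ≈ 153.4.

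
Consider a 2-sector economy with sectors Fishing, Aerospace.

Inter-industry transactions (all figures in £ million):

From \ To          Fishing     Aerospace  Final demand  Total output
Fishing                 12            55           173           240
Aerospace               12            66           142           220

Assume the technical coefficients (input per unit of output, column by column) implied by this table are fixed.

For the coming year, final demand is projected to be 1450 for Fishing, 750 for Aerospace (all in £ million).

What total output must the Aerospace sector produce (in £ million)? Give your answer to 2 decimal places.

Technical coefficients a_ij = z_ij / X_j:
  a_FF = 12/240 = 0.05, a_AF = 12/240 = 0.05
  a_FA = 55/220 = 0.25, a_AA = 66/220 = 0.30
I − A =
  [   0.95    -0.25]
  [  -0.05     0.70]
det(I−A) = (0.95)(0.70) − (-0.25)(-0.05) = 0.6525
adj(I−A) = [[0.70, 0.25], [0.05, 0.95]]
(I − A)⁻¹ = adj(I−A) / det(I−A) ≈
  [   1.0728     0.3831]
  [   0.0766     1.4559]
x = (I − A)⁻¹ d = adj(I−A)·d / det(I−A), with det(I−A) = 0.6525:
  x_F = (0.70·1450 + 0.25·750) / 0.6525 = 1202.50 / 0.6525 ≈ 1842.91
  x_A = (0.05·1450 + 0.95·750) / 0.6525 = 785.00 / 0.6525 ≈ 1203.07

x_A = 1203.07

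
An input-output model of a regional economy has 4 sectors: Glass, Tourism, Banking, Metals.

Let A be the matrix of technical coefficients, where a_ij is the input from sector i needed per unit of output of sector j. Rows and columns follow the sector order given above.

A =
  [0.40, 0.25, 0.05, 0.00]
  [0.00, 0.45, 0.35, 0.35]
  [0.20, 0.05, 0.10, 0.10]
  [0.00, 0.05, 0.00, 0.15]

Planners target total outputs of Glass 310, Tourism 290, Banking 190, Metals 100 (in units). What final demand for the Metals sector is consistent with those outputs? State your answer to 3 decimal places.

d_M = 70.500

I − A =
  [   0.60    -0.25    -0.05     0.00]
  [   0.00     0.55    -0.35    -0.35]
  [  -0.20    -0.05     0.90    -0.10]
  [   0.00    -0.05     0.00     0.85]
d = (I − A) x:
  d_G = (+0.60)·310 + (-0.25)·290 + (-0.05)·190 + (+0.00)·100 = 104.000
  d_T = (+0.00)·310 + (+0.55)·290 + (-0.35)·190 + (-0.35)·100 = 58.000
  d_B = (-0.20)·310 + (-0.05)·290 + (+0.90)·190 + (-0.10)·100 = 84.500
  d_M = (+0.00)·310 + (-0.05)·290 + (+0.00)·190 + (+0.85)·100 = 70.500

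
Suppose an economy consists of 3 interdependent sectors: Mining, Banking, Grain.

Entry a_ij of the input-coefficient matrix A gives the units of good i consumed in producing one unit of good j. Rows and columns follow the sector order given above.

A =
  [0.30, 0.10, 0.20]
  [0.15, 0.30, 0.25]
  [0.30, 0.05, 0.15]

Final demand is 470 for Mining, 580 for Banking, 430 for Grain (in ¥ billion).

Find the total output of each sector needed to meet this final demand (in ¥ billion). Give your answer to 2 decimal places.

x_1 = 1162.28, x_2 = 1434.96, x_3 = 1000.51

I − A =
  [   0.70    -0.10    -0.20]
  [  -0.15     0.70    -0.25]
  [  -0.30    -0.05     0.85]
Cofactors of I−A, C_ij = (−1)^(i+j)·(minor ij) (rows/columns in the sector order above):
  C_11 = (0.70)(0.85) − (-0.25)(-0.05) = 0.5825
  C_12 = −[(-0.15)(0.85) − (-0.25)(-0.30)] = 0.2025
  C_13 = (-0.15)(-0.05) − (0.70)(-0.30) = 0.2175
  C_21 = −[(-0.10)(0.85) − (-0.20)(-0.05)] = 0.0950
  C_22 = (0.70)(0.85) − (-0.20)(-0.30) = 0.5350
  C_23 = −[(0.70)(-0.05) − (-0.10)(-0.30)] = 0.0650
  C_31 = (-0.10)(-0.25) − (-0.20)(0.70) = 0.1650
  C_32 = −[(0.70)(-0.25) − (-0.20)(-0.15)] = 0.2050
  C_33 = (0.70)(0.70) − (-0.10)(-0.15) = 0.4750
det(I−A) = Σ_j (I−A)_1j·C_1j = (0.70)(0.5825) + (-0.10)(0.2025) + (-0.20)(0.2175) = 0.3440
adj(I−A) = Cᵀ =
  [ 0.5825   0.0950   0.1650]
  [ 0.2025   0.5350   0.2050]
  [ 0.2175   0.0650   0.4750]
(I − A)⁻¹ = adj(I−A) / det(I−A) ≈
  [   1.6933     0.2762     0.4797]
  [   0.5887     1.5552     0.5959]
  [   0.6323     0.1890     1.3808]
x = (I − A)⁻¹ d = adj(I−A)·d / det(I−A), with det(I−A) = 0.3440:
  x_1 = (0.5825·470 + 0.0950·580 + 0.1650·430) / 0.3440 = 399.825 / 0.3440 ≈ 1162.28
  x_2 = (0.2025·470 + 0.5350·580 + 0.2050·430) / 0.3440 = 493.625 / 0.3440 ≈ 1434.96
  x_3 = (0.2175·470 + 0.0650·580 + 0.4750·430) / 0.3440 = 344.175 / 0.3440 ≈ 1000.51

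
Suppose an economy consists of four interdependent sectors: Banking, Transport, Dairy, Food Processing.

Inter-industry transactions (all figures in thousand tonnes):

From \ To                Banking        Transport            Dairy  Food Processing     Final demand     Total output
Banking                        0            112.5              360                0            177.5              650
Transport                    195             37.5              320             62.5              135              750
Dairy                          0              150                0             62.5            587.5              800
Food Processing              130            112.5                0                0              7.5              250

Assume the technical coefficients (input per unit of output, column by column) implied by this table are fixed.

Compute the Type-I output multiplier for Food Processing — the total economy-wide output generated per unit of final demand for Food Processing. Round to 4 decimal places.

m_F = 2.3292

Technical coefficients a_ij = z_ij / X_j:
  a_BB = 0/650 = 0.00, a_TB = 195/650 = 0.30, a_DB = 0/650 = 0.00, a_FB = 130/650 = 0.20
  a_BT = 112.5/750 = 0.15, a_TT = 37.5/750 = 0.05, a_DT = 150/750 = 0.20, a_FT = 112.5/750 = 0.15
  a_BD = 360/800 = 0.45, a_TD = 320/800 = 0.40, a_DD = 0/800 = 0.00, a_FD = 0/800 = 0.00
  a_BF = 0/250 = 0.00, a_TF = 62.5/250 = 0.25, a_DF = 62.5/250 = 0.25, a_FF = 0/250 = 0.00
I − A =
  [   1.00    -0.15    -0.45     0.00]
  [  -0.30     0.95    -0.40    -0.25]
  [   0.00    -0.20     1.00    -0.25]
  [  -0.20    -0.15     0.00     1.00]
Compute the cofactors C_ij = (−1)^(i+j)·(3×3 minor ij) of I−A; the adjugate is their transpose:
adj(I−A) = Cᵀ =
  [ 0.817500   0.256875   0.470625   0.181875]
  [ 0.370000   0.977500   0.557500   0.383750]
  [ 0.128750   0.245000   0.860000   0.276250]
  [ 0.219000   0.198000   0.177750   0.798000]
det(I−A) = Σ_j (I−A)_1j·C_1j = (1.00)(0.817500) + (-0.15)(0.370000) + (-0.45)(0.128750) + (0.00)(0.219000) = 0.7040625
(I − A)⁻¹ = adj(I−A) / det(I−A) ≈
  [   1.16112     0.36485     0.66844     0.25832]
  [   0.52552     1.38837     0.79183     0.54505]
  [   0.18287     0.34798     1.22148     0.39237]
  [   0.31105     0.28123     0.25246     1.13342]
The output multiplier for sector j is the column-j sum of the Leontief inverse (I − A)⁻¹ = adj(I−A) / det(I−A).
Column F of adj(I−A): (0.181875, 0.383750, 0.276250, 0.798000); det(I−A) = 0.7040625.
m_F = (0.181875 + 0.383750 + 0.276250 + 0.798000) / 0.7040625 = 1.639875 / 0.7040625 ≈ 2.3292.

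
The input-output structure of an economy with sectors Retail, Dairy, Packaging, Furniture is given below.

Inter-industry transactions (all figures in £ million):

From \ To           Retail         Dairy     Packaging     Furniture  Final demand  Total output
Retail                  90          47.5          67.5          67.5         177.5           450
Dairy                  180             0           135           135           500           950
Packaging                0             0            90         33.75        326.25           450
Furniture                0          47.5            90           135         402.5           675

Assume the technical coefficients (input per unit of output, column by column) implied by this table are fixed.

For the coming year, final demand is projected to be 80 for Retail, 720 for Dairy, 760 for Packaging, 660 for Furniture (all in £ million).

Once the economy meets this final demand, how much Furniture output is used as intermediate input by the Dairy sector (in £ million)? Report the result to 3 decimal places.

z_42 = 73.691

Technical coefficients a_ij = z_ij / X_j:
  a_11 = 90/450 = 0.20, a_21 = 180/450 = 0.40, a_31 = 0/450 = 0.00, a_41 = 0/450 = 0.00
  a_12 = 47.5/950 = 0.05, a_22 = 0/950 = 0.00, a_32 = 0/950 = 0.00, a_42 = 47.5/950 = 0.05
  a_13 = 67.5/450 = 0.15, a_23 = 135/450 = 0.30, a_33 = 90/450 = 0.20, a_43 = 90/450 = 0.20
  a_14 = 67.5/675 = 0.10, a_24 = 135/675 = 0.20, a_34 = 33.75/675 = 0.05, a_44 = 135/675 = 0.20
I − A =
  [   0.80    -0.05    -0.15    -0.10]
  [  -0.40     1.00    -0.30    -0.20]
  [   0.00     0.00     0.80    -0.05]
  [   0.00    -0.05    -0.20     0.80]
Compute the cofactors C_ij = (−1)^(i+j)·(3×3 minor ij) of I−A; the adjugate is their transpose:
adj(I−A) = Cᵀ =
  [ 0.621250   0.035875   0.154000   0.096250]
  [ 0.252000   0.504000   0.280000   0.175000]
  [ 0.001000   0.002000   0.614000   0.039000]
  [ 0.016000   0.032000   0.171000   0.624000]
det(I−A) = Σ_j (I−A)_1j·C_1j = (0.80)(0.621250) + (-0.05)(0.252000) + (-0.15)(0.001000) + (-0.10)(0.016000) = 0.48265
(I − A)⁻¹ = adj(I−A) / det(I−A) ≈
  [   1.2872     0.0743     0.3191     0.1994]
  [   0.5221     1.0442     0.5801     0.3626]
  [   0.0021     0.0041     1.2721     0.0808]
  [   0.0332     0.0663     0.3543     1.2929]
First solve x = (I − A)⁻¹ d = adj(I−A)·d / det(I−A); in particular x_2 = (0.252000·80 + 0.504000·720 + 0.280000·760 + 0.175000·660) / 0.48265 = 711.34 / 0.48265 ≈ 1473.82161.
Intermediate flow from 4 to 2: z_42 = a_42 · x_2 = 0.05 × 711.34 / 0.48265 = 35.567 / 0.48265 ≈ 73.691.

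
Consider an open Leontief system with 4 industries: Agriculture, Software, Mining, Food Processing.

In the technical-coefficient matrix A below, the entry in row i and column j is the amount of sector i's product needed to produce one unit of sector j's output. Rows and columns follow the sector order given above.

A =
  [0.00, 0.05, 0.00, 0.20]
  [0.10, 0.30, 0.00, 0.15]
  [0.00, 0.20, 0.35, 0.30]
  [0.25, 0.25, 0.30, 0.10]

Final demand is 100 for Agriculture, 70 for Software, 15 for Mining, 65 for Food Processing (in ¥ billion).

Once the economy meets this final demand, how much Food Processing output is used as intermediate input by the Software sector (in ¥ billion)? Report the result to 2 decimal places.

I − A =
  [   1.00    -0.05     0.00    -0.20]
  [  -0.10     0.70     0.00    -0.15]
  [   0.00    -0.20     0.65    -0.30]
  [  -0.25    -0.25    -0.30     0.90]
Compute the cofactors C_ij = (−1)^(i+j)·(3×3 minor ij) of I−A; the adjugate is their transpose:
adj(I−A) = Cᵀ =
  [ 0.313125   0.069250   0.044250   0.095875]
  [ 0.073875   0.462500   0.051000   0.110500]
  [ 0.085500   0.248750   0.546125   0.242500]
  [ 0.136000   0.230625   0.208500   0.451750]
det(I−A) = Σ_j (I−A)_1j·C_1j = (1.00)(0.313125) + (-0.05)(0.073875) + (0.00)(0.085500) + (-0.20)(0.136000) = 0.28223125
(I − A)⁻¹ = adj(I−A) / det(I−A) ≈
  [   1.1095     0.2454     0.1568     0.3397]
  [   0.2618     1.6387     0.1807     0.3915]
  [   0.3029     0.8814     1.9350     0.8592]
  [   0.4819     0.8171     0.7388     1.6006]
First solve x = (I − A)⁻¹ d = adj(I−A)·d / det(I−A); in particular x_2 = (0.073875·100 + 0.462500·70 + 0.051000·15 + 0.110500·65) / 0.28223125 = 47.71 / 0.28223125 ≈ 169.0458.
Intermediate flow from 4 to 2: z_42 = a_42 · x_2 = 0.25 × 47.71 / 0.28223125 = 11.9275 / 0.28223125 ≈ 42.26.

z_42 = 42.26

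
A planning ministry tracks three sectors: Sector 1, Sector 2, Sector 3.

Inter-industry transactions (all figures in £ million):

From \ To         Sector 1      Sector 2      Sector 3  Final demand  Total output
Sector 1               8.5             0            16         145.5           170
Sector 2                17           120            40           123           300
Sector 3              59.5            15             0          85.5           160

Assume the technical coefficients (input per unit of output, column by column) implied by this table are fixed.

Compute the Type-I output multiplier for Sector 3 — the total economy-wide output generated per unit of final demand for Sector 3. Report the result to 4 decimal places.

Technical coefficients a_ij = z_ij / X_j:
  a_11 = 8.5/170 = 0.05, a_21 = 17/170 = 0.10, a_31 = 59.5/170 = 0.35
  a_12 = 0/300 = 0.00, a_22 = 120/300 = 0.40, a_32 = 15/300 = 0.05
  a_13 = 16/160 = 0.10, a_23 = 40/160 = 0.25, a_33 = 0/160 = 0.00
I − A =
  [   0.95     0.00    -0.10]
  [  -0.10     0.60    -0.25]
  [  -0.35    -0.05     1.00]
Cofactors of I−A, C_ij = (−1)^(i+j)·(minor ij) (rows/columns in the sector order above):
  C_11 = (0.60)(1.00) − (-0.25)(-0.05) = 0.5875
  C_12 = −[(-0.10)(1.00) − (-0.25)(-0.35)] = 0.1875
  C_13 = (-0.10)(-0.05) − (0.60)(-0.35) = 0.2150
  C_21 = −[(0.00)(1.00) − (-0.10)(-0.05)] = 0.0050
  C_22 = (0.95)(1.00) − (-0.10)(-0.35) = 0.9150
  C_23 = −[(0.95)(-0.05) − (0.00)(-0.35)] = 0.0475
  C_31 = (0.00)(-0.25) − (-0.10)(0.60) = 0.0600
  C_32 = −[(0.95)(-0.25) − (-0.10)(-0.10)] = 0.2475
  C_33 = (0.95)(0.60) − (0.00)(-0.10) = 0.5700
det(I−A) = Σ_j (I−A)_1j·C_1j = (0.95)(0.5875) + (0.00)(0.1875) + (-0.10)(0.2150) = 0.536625
adj(I−A) = Cᵀ =
  [ 0.5875   0.0050   0.0600]
  [ 0.1875   0.9150   0.2475]
  [ 0.2150   0.0475   0.5700]
(I − A)⁻¹ = adj(I−A) / det(I−A) ≈
  [   1.09481     0.00932     0.11181]
  [   0.34941     1.70510     0.46122]
  [   0.40065     0.08852     1.06219]
The output multiplier for sector j is the column-j sum of the Leontief inverse (I − A)⁻¹ = adj(I−A) / det(I−A).
Column 3 of adj(I−A): (0.0600, 0.2475, 0.5700); det(I−A) = 0.536625.
m_3 = (0.0600 + 0.2475 + 0.5700) / 0.536625 = 0.8775 / 0.536625 ≈ 1.6352.

m_3 = 1.6352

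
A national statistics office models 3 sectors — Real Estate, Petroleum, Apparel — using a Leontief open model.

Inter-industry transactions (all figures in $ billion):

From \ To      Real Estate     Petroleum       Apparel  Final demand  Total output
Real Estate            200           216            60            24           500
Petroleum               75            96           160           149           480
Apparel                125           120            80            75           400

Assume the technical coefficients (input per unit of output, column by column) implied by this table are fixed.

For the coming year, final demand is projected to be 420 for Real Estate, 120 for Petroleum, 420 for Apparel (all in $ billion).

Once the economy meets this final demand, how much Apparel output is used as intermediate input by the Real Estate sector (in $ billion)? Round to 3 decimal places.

Technical coefficients a_ij = z_ij / X_j:
  a_11 = 200/500 = 0.40, a_21 = 75/500 = 0.15, a_31 = 125/500 = 0.25
  a_12 = 216/480 = 0.45, a_22 = 96/480 = 0.20, a_32 = 120/480 = 0.25
  a_13 = 60/400 = 0.15, a_23 = 160/400 = 0.40, a_33 = 80/400 = 0.20
I − A =
  [   0.60    -0.45    -0.15]
  [  -0.15     0.80    -0.40]
  [  -0.25    -0.25     0.80]
Cofactors of I−A, C_ij = (−1)^(i+j)·(minor ij) (rows/columns in the sector order above):
  C_11 = (0.80)(0.80) − (-0.40)(-0.25) = 0.5400
  C_12 = −[(-0.15)(0.80) − (-0.40)(-0.25)] = 0.2200
  C_13 = (-0.15)(-0.25) − (0.80)(-0.25) = 0.2375
  C_21 = −[(-0.45)(0.80) − (-0.15)(-0.25)] = 0.3975
  C_22 = (0.60)(0.80) − (-0.15)(-0.25) = 0.4425
  C_23 = −[(0.60)(-0.25) − (-0.45)(-0.25)] = 0.2625
  C_31 = (-0.45)(-0.40) − (-0.15)(0.80) = 0.3000
  C_32 = −[(0.60)(-0.40) − (-0.15)(-0.15)] = 0.2625
  C_33 = (0.60)(0.80) − (-0.45)(-0.15) = 0.4125
det(I−A) = Σ_j (I−A)_1j·C_1j = (0.60)(0.5400) + (-0.45)(0.2200) + (-0.15)(0.2375) = 0.189375
adj(I−A) = Cᵀ =
  [ 0.5400   0.3975   0.3000]
  [ 0.2200   0.4425   0.2625]
  [ 0.2375   0.2625   0.4125]
(I − A)⁻¹ = adj(I−A) / det(I−A) ≈
  [   2.8515     2.0990     1.5842]
  [   1.1617     2.3366     1.3861]
  [   1.2541     1.3861     2.1782]
First solve x = (I − A)⁻¹ d = adj(I−A)·d / det(I−A); in particular x_1 = (0.5400·420 + 0.3975·120 + 0.3000·420) / 0.189375 = 400.50 / 0.189375 ≈ 2114.85149.
Intermediate flow from 3 to 1: z_31 = a_31 · x_1 = 0.25 × 400.50 / 0.189375 = 100.125 / 0.189375 ≈ 528.713.

z_31 = 528.713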